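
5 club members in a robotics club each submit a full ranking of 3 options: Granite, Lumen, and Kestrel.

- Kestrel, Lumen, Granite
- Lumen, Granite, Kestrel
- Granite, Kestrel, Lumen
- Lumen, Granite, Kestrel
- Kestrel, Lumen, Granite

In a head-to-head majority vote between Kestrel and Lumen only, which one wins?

Ballots ranking Kestrel above Lumen: 3.
Ballots ranking Lumen above Kestrel: 2.
Kestrel wins the head-to-head, 3–2.

Kestrel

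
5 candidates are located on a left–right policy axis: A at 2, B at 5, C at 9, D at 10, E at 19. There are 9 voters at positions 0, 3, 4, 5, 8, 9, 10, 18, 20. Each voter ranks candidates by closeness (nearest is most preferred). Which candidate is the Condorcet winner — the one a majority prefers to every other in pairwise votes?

With single-peaked preferences on a line, the Condorcet winner is the candidate closest to the median voter.
The median voter (position 8) is closest to C at 9.
Check: C vs D — voters closer to C: 6 of 9.

C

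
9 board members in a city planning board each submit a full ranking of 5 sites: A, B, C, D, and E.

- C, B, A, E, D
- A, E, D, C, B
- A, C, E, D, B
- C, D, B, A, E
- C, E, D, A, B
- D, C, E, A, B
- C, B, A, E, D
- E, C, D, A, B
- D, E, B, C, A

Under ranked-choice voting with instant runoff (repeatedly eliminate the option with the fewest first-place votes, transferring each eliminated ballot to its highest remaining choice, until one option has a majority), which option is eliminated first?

B

Round 1: C 4, A 2, D 2, E 1, B 0. B has the fewest and is eliminated.
Round 2: C 4, A 2, D 2, E 1. E has the fewest and is eliminated.
Round 3: C 5, A 2, D 2. C has a majority.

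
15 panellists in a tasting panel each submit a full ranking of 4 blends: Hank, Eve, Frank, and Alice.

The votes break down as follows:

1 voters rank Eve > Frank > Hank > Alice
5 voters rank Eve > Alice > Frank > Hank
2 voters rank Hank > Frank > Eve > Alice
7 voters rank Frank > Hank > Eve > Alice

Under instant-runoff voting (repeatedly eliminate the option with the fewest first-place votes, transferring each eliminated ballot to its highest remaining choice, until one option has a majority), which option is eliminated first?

Round 1: Frank 7, Eve 6, Hank 2, Alice 0. Alice has the fewest and is eliminated.
Round 2: Frank 7, Eve 6, Hank 2. Hank has the fewest and is eliminated.
Round 3: Frank 9, Eve 6. Frank has a majority.

Alice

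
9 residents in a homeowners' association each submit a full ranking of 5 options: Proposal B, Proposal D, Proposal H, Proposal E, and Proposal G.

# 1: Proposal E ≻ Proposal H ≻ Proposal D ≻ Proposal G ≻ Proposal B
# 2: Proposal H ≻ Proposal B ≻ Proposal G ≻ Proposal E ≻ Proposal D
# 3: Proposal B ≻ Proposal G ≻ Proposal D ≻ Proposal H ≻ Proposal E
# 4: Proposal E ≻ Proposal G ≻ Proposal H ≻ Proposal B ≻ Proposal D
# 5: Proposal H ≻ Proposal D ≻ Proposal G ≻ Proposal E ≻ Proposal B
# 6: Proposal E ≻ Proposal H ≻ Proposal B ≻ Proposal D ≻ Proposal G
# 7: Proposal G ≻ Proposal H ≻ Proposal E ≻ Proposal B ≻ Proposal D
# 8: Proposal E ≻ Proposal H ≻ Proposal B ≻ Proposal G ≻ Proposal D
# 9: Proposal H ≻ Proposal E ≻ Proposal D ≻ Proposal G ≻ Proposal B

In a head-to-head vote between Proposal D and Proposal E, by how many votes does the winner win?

Ballots ranking Proposal D above Proposal E: 2.
Ballots ranking Proposal E above Proposal D: 7.
Proposal E wins 7–2, a margin of 5.

5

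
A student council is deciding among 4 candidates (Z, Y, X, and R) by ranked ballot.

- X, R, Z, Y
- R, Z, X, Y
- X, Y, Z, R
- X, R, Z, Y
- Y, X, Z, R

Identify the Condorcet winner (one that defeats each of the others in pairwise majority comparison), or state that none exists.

X

Head-to-head results (5 voters total):
Z vs Y: Z wins 3–2.
Z vs X: X wins 4–1.
Z vs R: R wins 3–2.
Y vs X: X wins 4–1.
Y vs R: R wins 3–2.
X vs R: X wins 4–1.
X beats each rival — Z (4–1), Y (4–1), R (4–1) — so X is the Condorcet winner.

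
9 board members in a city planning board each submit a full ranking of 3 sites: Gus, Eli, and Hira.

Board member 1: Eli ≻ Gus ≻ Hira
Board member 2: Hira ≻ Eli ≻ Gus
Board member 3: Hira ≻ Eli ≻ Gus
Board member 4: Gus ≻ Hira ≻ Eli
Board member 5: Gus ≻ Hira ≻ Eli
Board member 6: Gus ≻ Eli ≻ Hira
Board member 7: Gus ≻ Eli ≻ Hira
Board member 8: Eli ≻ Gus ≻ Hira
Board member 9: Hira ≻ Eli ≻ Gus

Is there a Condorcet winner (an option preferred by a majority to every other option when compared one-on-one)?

Head-to-head results (9 voters total):
Gus vs Eli: Eli wins 5–4.
Gus vs Hira: Gus wins 6–3.
Eli vs Hira: Hira wins 5–4.
No candidate beats all others: Gus beats Hira beats Eli beats Gus, a majority cycle.

No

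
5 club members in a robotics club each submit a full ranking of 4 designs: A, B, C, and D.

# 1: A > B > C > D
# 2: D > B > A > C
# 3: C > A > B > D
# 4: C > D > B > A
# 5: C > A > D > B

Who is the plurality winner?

C

First-place vote totals:
  A: 1
  B: 0
  C: 3
  D: 1
C has the most first-place votes.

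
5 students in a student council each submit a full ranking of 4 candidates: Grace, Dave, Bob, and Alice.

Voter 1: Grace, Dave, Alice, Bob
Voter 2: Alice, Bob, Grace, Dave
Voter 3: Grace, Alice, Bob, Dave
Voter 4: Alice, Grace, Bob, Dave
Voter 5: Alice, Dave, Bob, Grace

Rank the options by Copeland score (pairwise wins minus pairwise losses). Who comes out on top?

Pairwise results:
  Grace vs Dave: Grace wins 4–1.
  Grace vs Bob: Grace wins 3–2.
  Grace vs Alice: Alice wins 3–2.
  Dave vs Bob: Bob wins 3–2.
  Dave vs Alice: Alice wins 4–1.
  Bob vs Alice: Alice wins 5–0.
Copeland scores (wins − losses):
  Grace: 2 − 1 = 1
  Dave: 0 − 3 = -3
  Bob: 1 − 2 = -1
  Alice: 3 − 0 = 3
Alice has the best Copeland score.

Alice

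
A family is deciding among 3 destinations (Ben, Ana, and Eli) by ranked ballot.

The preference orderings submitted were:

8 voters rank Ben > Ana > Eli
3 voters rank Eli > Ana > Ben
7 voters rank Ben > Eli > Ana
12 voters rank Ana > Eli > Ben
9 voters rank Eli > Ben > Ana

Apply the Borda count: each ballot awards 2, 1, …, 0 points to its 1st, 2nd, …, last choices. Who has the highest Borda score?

Eli

Borda scores:
  Ben: 8·2 + 3·0 + 7·2 + 12·0 + 9·1 = 39
  Ana: 8·1 + 3·1 + 7·0 + 12·2 + 9·0 = 35
  Eli: 8·0 + 3·2 + 7·1 + 12·1 + 9·2 = 43
Eli has the highest total.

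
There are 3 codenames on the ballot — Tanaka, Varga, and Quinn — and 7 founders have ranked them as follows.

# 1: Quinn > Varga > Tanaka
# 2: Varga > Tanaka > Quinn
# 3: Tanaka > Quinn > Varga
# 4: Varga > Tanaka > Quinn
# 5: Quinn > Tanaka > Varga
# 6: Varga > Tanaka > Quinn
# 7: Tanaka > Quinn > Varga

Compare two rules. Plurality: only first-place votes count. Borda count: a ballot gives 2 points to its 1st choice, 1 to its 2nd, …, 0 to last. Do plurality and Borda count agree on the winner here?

Plurality first-place counts: Tanaka 2, Varga 3, Quinn 2 → Varga.
Borda totals: Tanaka 8, Varga 7, Quinn 6 → Tanaka.
The two rules disagree: plurality picks Varga, Borda picks Tanaka.

No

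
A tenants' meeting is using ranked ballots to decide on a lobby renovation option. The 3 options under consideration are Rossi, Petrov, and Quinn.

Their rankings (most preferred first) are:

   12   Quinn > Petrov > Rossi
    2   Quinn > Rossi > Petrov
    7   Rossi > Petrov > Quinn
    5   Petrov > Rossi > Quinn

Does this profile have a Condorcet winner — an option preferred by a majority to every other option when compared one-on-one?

Head-to-head results (26 voters total):
Rossi vs Petrov: Petrov wins 17–9.
Rossi vs Quinn: Quinn wins 14–12.
Petrov vs Quinn: Quinn wins 14–12.
Quinn beats each rival — Rossi (14–12), Petrov (14–12) — so Quinn is the Condorcet winner.

Yes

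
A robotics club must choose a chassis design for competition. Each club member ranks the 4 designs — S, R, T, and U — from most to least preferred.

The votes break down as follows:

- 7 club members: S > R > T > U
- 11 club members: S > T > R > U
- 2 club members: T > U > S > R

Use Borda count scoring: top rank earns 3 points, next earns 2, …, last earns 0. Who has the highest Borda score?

Borda scores:
  S: 7·3 + 11·3 + 2·1 = 56
  R: 7·2 + 11·1 + 2·0 = 25
  T: 7·1 + 11·2 + 2·3 = 35
  U: 7·0 + 11·0 + 2·2 = 4
S has the highest total.

S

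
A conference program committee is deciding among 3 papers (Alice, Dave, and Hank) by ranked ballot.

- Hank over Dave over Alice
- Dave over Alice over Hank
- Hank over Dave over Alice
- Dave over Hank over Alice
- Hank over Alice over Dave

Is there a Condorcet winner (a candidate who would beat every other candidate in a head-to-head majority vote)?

Head-to-head results (5 voters total):
Alice vs Dave: Dave wins 4–1.
Alice vs Hank: Hank wins 4–1.
Dave vs Hank: Hank wins 3–2.
Hank beats each rival — Alice (4–1), Dave (3–2) — so Hank is the Condorcet winner.

Yes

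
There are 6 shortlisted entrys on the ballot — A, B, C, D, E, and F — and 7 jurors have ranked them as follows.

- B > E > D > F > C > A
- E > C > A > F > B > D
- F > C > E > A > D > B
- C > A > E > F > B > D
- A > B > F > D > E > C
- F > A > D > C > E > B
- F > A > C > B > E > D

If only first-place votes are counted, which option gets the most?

F

First-place vote totals:
  A: 1
  B: 1
  C: 1
  D: 0
  E: 1
  F: 3
F has the most first-place votes.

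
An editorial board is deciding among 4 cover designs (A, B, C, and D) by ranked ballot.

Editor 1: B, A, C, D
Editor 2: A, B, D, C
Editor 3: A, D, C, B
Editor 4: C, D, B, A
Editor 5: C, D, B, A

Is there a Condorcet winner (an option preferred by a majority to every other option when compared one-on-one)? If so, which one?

Head-to-head results (5 voters total):
A vs B: B wins 3–2.
A vs C: A wins 3–2.
A vs D: A wins 3–2.
B vs C: C wins 3–2.
B vs D: D wins 3–2.
C vs D: C wins 3–2.
No candidate beats all others: A beats C beats B beats A, a majority cycle.

None — there is no Condorcet winner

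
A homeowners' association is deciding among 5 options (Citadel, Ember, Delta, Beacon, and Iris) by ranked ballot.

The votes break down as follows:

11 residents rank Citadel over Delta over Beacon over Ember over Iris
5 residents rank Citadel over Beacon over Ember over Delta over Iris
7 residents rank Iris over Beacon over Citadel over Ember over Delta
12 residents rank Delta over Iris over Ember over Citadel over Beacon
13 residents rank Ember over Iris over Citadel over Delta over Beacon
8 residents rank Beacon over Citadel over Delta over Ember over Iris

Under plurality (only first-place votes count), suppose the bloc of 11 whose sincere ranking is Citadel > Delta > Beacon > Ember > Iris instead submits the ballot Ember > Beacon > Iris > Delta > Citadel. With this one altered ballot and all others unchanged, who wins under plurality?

Ember

First-place totals with the altered ballot: Citadel 5, Ember 24, Delta 12, Beacon 8, Iris 7.
The switch changes the winner from Citadel to Ember.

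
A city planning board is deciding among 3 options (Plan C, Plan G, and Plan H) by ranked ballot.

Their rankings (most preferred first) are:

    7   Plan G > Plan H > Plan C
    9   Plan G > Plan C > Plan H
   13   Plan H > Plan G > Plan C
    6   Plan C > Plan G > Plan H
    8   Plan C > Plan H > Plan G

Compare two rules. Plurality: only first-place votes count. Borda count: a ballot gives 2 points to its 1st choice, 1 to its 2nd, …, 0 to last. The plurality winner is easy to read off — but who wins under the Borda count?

Plurality first-place counts: Plan C 14, Plan G 16, Plan H 13 → Plan G.
Borda totals: Plan C 37, Plan G 51, Plan H 41 → Plan G.

Plan G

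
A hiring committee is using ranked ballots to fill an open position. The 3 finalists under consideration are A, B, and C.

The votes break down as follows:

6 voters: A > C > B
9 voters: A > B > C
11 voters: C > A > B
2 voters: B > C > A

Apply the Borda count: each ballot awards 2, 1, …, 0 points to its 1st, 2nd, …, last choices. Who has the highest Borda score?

Borda scores:
  A: 6·2 + 9·2 + 11·1 + 2·0 = 41
  B: 6·0 + 9·1 + 11·0 + 2·2 = 13
  C: 6·1 + 9·0 + 11·2 + 2·1 = 30
A has the highest total.

A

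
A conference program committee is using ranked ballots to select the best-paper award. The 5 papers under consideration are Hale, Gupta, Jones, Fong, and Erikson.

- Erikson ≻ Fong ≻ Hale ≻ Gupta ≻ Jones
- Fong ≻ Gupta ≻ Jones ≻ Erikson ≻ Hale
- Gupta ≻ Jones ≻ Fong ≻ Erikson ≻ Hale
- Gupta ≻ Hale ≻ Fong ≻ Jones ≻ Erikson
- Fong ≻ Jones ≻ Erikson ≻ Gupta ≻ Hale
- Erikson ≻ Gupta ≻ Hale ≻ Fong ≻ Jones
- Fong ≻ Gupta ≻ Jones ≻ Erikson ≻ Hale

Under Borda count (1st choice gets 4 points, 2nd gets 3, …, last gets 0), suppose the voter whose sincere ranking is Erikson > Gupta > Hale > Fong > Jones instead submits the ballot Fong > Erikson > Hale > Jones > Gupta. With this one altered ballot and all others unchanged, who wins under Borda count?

Fong

Borda totals with the altered ballot: Hale 7, Gupta 16, Jones 12, Fong 23, Erikson 12.
The winner is unchanged: still Fong.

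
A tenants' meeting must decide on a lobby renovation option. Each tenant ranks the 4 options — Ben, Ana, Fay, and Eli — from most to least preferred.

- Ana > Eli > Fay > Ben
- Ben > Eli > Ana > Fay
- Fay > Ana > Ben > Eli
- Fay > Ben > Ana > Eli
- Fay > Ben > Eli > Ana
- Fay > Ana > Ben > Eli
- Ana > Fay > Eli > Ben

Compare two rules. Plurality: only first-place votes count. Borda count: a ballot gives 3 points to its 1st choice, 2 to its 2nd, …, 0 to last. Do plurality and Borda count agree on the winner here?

Yes

Plurality first-place counts: Ben 1, Ana 2, Fay 4, Eli 0 → Fay.
Borda totals: Ben 9, Ana 12, Fay 15, Eli 6 → Fay.
The two rules agree on Fay.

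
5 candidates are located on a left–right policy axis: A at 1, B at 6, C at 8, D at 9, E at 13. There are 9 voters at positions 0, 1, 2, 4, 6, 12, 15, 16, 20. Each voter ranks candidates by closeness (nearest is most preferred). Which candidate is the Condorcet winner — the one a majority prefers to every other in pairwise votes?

B

With single-peaked preferences on a line, the Condorcet winner is the candidate closest to the median voter.
The median voter (position 6) is closest to B at 6.
Check: B vs A — voters closer to B: 6 of 9.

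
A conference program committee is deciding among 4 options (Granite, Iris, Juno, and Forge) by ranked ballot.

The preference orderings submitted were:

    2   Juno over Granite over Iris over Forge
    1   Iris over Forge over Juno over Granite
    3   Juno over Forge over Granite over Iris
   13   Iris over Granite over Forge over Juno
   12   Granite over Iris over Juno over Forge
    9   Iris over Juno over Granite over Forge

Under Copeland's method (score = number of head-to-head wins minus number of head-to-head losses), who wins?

Pairwise results:
  Granite vs Iris: Iris wins 23–17.
  Granite vs Juno: Granite wins 25–15.
  Granite vs Forge: Granite wins 36–4.
  Iris vs Juno: Iris wins 35–5.
  Iris vs Forge: Iris wins 37–3.
  Juno vs Forge: Juno wins 26–14.
Copeland scores (wins − losses):
  Granite: 2 − 1 = 1
  Iris: 3 − 0 = 3
  Juno: 1 − 2 = -1
  Forge: 0 − 3 = -3
Iris has the best Copeland score.

Iris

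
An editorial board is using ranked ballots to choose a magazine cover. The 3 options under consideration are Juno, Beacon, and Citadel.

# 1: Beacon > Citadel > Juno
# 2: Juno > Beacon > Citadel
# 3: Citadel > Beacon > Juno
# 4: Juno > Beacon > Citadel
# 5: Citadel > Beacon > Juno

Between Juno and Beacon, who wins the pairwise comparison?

Beacon

Ballots ranking Juno above Beacon: 2.
Ballots ranking Beacon above Juno: 3.
Beacon wins the head-to-head, 3–2.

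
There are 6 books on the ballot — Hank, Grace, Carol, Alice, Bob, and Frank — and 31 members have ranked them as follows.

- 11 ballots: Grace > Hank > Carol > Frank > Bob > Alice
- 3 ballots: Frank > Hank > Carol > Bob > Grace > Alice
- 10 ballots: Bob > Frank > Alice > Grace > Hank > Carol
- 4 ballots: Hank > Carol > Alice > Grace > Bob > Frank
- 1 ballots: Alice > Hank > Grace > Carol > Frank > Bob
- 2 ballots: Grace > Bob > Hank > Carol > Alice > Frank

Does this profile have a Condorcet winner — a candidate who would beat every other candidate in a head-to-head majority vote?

Head-to-head results (31 voters total):
Hank vs Grace: Grace wins 23–8.
Hank vs Carol: Hank wins 31–0.
Hank vs Alice: Hank wins 20–11.
Hank vs Bob: Hank wins 19–12.
Hank vs Frank: Hank wins 18–13.
Grace vs Carol: Grace wins 24–7.
Grace vs Alice: Grace wins 16–15.
Grace vs Bob: Grace wins 18–13.
Grace vs Frank: Grace wins 18–13.
Carol vs Alice: Carol wins 20–11.
Carol vs Bob: Carol wins 19–12.
Carol vs Frank: Carol wins 18–13.
Alice vs Bob: Bob wins 26–5.
Alice vs Frank: Frank wins 24–7.
Bob vs Frank: Bob wins 16–15.
Grace beats each rival — Hank (23–8), Carol (24–7), Alice (16–15), Bob (18–13), Frank (18–13) — so Grace is the Condorcet winner.

Yes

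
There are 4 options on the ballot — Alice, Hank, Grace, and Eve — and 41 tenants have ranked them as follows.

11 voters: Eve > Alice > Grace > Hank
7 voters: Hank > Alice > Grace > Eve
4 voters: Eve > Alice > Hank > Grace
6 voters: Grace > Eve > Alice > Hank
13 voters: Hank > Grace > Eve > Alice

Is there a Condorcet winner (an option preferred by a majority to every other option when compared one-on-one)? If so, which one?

Head-to-head results (41 voters total):
Alice vs Hank: Alice wins 21–20.
Alice vs Grace: Alice wins 22–19.
Alice vs Eve: Eve wins 34–7.
Hank vs Grace: Hank wins 24–17.
Hank vs Eve: Eve wins 21–20.
Grace vs Eve: Grace wins 26–15.
No candidate beats all others: Alice beats Grace beats Eve beats Alice, a majority cycle.

No Condorcet winner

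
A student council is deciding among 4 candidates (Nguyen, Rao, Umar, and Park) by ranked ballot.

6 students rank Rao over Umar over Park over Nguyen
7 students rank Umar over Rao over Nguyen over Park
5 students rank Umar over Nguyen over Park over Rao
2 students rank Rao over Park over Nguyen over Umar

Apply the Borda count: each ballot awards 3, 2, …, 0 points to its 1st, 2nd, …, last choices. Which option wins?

Umar

Borda scores:
  Nguyen: 6·0 + 7·1 + 5·2 + 2·1 = 19
  Rao: 6·3 + 7·2 + 5·0 + 2·3 = 38
  Umar: 6·2 + 7·3 + 5·3 + 2·0 = 48
  Park: 6·1 + 7·0 + 5·1 + 2·2 = 15
Umar has the highest total.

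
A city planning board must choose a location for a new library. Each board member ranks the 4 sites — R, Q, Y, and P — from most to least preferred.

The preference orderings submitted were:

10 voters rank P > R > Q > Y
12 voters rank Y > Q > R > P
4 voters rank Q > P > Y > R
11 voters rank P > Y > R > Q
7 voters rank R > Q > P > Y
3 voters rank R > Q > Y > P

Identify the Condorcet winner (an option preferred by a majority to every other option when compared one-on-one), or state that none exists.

No Condorcet winner

Head-to-head results (47 voters total):
R vs Q: R wins 31–16.
R vs Y: Y wins 27–20.
R vs P: P wins 25–22.
Q vs Y: Q wins 24–23.
Q vs P: Q wins 26–21.
Y vs P: P wins 32–15.
No candidate beats all others: R beats Q beats Y beats R, a majority cycle.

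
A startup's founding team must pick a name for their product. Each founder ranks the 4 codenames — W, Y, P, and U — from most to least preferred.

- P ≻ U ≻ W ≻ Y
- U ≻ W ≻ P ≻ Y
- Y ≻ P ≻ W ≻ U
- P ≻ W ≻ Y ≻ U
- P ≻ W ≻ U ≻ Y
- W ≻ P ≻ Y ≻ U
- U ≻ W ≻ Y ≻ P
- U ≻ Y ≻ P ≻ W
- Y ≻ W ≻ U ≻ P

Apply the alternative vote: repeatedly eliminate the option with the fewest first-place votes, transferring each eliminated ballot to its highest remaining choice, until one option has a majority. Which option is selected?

Round 1: P 3, U 3, Y 2, W 1. W has the fewest and is eliminated.
Round 2: P 4, U 3, Y 2. Y has the fewest and is eliminated.
Round 3: P 5, U 4. P has a majority.

P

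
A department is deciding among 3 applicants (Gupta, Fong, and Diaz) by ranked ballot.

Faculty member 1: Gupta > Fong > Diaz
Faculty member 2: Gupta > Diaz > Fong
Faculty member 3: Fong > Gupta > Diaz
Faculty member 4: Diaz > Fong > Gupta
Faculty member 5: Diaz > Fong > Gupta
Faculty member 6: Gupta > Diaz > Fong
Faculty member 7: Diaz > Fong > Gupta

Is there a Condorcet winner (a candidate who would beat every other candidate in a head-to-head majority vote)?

No

Head-to-head results (7 voters total):
Gupta vs Fong: Fong wins 4–3.
Gupta vs Diaz: Gupta wins 4–3.
Fong vs Diaz: Diaz wins 5–2.
No candidate beats all others: Gupta beats Diaz beats Fong beats Gupta, a majority cycle.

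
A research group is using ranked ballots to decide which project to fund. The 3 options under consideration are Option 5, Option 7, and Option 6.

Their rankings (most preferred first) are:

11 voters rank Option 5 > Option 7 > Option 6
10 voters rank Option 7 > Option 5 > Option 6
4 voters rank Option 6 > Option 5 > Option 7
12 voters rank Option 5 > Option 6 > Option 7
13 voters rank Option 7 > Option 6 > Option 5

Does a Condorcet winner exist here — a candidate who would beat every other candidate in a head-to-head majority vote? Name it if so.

Head-to-head results (50 voters total):
Option 5 vs Option 7: Option 5 wins 27–23.
Option 5 vs Option 6: Option 5 wins 33–17.
Option 7 vs Option 6: Option 7 wins 34–16.
Option 5 beats each rival — Option 7 (27–23), Option 6 (33–17) — so Option 5 is the Condorcet winner.

Option 5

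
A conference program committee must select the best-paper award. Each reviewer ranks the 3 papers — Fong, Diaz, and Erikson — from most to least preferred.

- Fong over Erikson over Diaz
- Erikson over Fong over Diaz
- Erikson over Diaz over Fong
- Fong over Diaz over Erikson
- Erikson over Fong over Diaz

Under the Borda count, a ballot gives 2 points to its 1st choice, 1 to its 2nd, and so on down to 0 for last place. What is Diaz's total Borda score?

2

Borda scores:
  Fong: 2 + 1 + 0 + 2 + 1 = 6
  Diaz: 0 + 0 + 1 + 1 + 0 = 2
  Erikson: 1 + 2 + 2 + 0 + 2 = 7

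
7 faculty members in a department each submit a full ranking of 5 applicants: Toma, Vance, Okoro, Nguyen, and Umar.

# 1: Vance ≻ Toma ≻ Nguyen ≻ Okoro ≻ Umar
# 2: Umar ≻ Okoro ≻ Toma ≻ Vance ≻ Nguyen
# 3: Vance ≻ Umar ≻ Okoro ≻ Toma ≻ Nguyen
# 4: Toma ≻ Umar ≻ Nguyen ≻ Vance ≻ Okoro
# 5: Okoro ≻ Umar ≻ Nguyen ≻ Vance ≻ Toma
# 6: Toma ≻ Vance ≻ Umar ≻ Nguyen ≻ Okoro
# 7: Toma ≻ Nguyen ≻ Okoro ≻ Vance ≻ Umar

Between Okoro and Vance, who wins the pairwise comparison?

Ballots ranking Okoro above Vance: 3.
Ballots ranking Vance above Okoro: 4.
Vance wins the head-to-head, 4–3.

Vance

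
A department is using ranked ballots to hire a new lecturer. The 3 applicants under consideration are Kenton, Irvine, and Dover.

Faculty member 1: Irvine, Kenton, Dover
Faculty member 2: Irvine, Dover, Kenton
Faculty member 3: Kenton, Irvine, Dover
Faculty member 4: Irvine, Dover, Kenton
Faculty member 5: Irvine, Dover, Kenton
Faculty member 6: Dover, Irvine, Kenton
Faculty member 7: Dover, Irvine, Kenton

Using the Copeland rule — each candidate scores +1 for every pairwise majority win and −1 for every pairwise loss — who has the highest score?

Irvine

Pairwise results:
  Kenton vs Irvine: Irvine wins 6–1.
  Kenton vs Dover: Dover wins 5–2.
  Irvine vs Dover: Irvine wins 5–2.
Copeland scores (wins − losses):
  Kenton: 0 − 2 = -2
  Irvine: 2 − 0 = 2
  Dover: 1 − 1 = 0
Irvine has the best Copeland score.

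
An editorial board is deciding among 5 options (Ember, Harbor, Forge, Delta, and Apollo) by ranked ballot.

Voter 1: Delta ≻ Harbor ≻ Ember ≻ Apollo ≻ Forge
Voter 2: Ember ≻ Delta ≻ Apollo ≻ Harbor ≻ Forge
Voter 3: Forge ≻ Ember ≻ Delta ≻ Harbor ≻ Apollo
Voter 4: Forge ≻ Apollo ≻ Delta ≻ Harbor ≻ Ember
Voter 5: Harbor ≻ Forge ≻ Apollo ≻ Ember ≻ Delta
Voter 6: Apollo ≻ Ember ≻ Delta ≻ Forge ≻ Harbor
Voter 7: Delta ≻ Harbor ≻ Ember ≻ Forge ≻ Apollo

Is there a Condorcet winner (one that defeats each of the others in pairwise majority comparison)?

Head-to-head results (7 voters total):
Ember vs Harbor: Harbor wins 4–3.
Ember vs Forge: Ember wins 4–3.
Ember vs Delta: Ember wins 4–3.
Ember vs Apollo: Ember wins 4–3.
Harbor vs Forge: Harbor wins 4–3.
Harbor vs Delta: Delta wins 6–1.
Harbor vs Apollo: Harbor wins 4–3.
Forge vs Delta: Delta wins 4–3.
Forge vs Apollo: Forge wins 4–3.
Delta vs Apollo: Delta wins 4–3.
No candidate beats all others: Ember beats Delta beats Harbor beats Ember, a majority cycle.

No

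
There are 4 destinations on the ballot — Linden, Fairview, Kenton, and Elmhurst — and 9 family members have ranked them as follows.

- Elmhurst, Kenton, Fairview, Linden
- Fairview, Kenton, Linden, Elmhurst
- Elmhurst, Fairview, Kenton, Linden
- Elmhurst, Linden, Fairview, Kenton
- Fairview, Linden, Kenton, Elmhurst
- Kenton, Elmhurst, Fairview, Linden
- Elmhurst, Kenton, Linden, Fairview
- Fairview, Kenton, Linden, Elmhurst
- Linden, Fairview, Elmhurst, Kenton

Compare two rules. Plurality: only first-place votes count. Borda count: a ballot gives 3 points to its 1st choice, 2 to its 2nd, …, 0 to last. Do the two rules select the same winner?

No

Plurality first-place counts: Linden 1, Fairview 3, Kenton 1, Elmhurst 4 → Elmhurst.
Borda totals: Linden 10, Fairview 16, Kenton 13, Elmhurst 15 → Fairview.
The two rules disagree: plurality picks Elmhurst, Borda picks Fairview.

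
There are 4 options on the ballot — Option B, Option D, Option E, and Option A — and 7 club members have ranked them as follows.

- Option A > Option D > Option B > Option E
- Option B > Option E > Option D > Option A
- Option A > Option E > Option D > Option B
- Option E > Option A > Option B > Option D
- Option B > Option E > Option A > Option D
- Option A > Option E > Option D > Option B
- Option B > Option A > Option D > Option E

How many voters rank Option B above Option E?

4

Ballots ranking Option B above Option E: 4.
Ballots ranking Option E above Option B: 3.
So 4 of 7 voters prefer Option B to Option E.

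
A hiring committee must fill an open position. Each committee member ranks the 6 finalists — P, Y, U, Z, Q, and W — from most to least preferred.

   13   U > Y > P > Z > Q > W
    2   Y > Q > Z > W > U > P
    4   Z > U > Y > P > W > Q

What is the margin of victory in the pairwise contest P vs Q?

Ballots ranking P above Q: 13+4 = 17.
Ballots ranking Q above P: 2.
P wins 17–2, a margin of 15.

15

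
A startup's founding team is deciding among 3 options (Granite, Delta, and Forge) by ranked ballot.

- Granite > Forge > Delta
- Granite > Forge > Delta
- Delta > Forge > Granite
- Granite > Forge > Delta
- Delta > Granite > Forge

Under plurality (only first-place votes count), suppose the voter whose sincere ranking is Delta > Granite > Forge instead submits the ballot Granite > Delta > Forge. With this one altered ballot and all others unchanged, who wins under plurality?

First-place totals with the altered ballot: Granite 4, Delta 1, Forge 0.
The winner is unchanged: still Granite.

Granite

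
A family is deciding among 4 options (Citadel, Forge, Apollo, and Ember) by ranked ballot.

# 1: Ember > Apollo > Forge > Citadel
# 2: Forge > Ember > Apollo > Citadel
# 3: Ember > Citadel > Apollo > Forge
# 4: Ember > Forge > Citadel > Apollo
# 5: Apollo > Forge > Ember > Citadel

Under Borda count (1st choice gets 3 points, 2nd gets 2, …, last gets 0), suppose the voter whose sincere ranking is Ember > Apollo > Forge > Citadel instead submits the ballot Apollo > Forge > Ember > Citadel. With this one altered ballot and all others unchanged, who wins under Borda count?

Ember

Borda totals with the altered ballot: Citadel 3, Forge 9, Apollo 8, Ember 10.
The winner is unchanged: still Ember.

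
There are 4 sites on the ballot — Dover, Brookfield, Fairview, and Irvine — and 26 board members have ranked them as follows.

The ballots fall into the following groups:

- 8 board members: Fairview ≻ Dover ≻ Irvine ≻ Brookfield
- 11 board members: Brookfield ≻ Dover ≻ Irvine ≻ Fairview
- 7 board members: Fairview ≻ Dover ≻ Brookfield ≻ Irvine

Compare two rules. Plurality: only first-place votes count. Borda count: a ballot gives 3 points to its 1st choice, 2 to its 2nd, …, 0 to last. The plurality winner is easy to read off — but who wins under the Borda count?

Dover

Plurality first-place counts: Dover 0, Brookfield 11, Fairview 15, Irvine 0 → Fairview.
Borda totals: Dover 52, Brookfield 40, Fairview 45, Irvine 19 → Dover.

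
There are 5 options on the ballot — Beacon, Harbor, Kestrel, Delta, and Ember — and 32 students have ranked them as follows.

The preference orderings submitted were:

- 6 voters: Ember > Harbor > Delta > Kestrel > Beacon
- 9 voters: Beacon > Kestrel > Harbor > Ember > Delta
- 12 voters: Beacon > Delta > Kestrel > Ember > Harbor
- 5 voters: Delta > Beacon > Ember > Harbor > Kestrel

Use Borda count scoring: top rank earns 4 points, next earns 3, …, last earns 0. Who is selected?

Borda scores:
  Beacon: 6·0 + 9·4 + 12·4 + 5·3 = 99
  Harbor: 6·3 + 9·2 + 12·0 + 5·1 = 41
  Kestrel: 6·1 + 9·3 + 12·2 + 5·0 = 57
  Delta: 6·2 + 9·0 + 12·3 + 5·4 = 68
  Ember: 6·4 + 9·1 + 12·1 + 5·2 = 55
Beacon has the highest total.

Beacon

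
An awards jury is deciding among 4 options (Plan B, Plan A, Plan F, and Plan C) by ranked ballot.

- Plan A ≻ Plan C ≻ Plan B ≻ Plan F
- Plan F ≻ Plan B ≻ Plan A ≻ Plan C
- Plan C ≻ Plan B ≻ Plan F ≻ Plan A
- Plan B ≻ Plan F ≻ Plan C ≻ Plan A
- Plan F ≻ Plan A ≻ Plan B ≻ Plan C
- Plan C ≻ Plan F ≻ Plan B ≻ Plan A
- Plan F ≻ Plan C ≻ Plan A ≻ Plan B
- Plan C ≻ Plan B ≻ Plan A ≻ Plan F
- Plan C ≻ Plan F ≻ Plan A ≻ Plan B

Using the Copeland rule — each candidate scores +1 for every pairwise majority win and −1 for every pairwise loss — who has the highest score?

Pairwise results:
  Plan B vs Plan A: Plan B wins 5–4.
  Plan B vs Plan F: Plan F wins 5–4.
  Plan B vs Plan C: Plan C wins 6–3.
  Plan A vs Plan F: Plan F wins 7–2.
  Plan A vs Plan C: Plan C wins 6–3.
  Plan F vs Plan C: Plan C wins 5–4.
Copeland scores (wins − losses):
  Plan B: 1 − 2 = -1
  Plan A: 0 − 3 = -3
  Plan F: 2 − 1 = 1
  Plan C: 3 − 0 = 3
Plan C has the best Copeland score.

Plan C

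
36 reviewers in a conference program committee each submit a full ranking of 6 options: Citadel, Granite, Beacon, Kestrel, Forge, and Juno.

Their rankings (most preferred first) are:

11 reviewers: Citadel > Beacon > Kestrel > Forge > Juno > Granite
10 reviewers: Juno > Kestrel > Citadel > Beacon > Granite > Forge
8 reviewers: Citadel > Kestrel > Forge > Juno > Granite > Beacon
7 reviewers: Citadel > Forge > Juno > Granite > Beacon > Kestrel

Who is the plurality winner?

First-place vote totals:
  Citadel: 26
  Granite: 0
  Beacon: 0
  Kestrel: 0
  Forge: 0
  Juno: 10
Citadel has the most first-place votes.

Citadel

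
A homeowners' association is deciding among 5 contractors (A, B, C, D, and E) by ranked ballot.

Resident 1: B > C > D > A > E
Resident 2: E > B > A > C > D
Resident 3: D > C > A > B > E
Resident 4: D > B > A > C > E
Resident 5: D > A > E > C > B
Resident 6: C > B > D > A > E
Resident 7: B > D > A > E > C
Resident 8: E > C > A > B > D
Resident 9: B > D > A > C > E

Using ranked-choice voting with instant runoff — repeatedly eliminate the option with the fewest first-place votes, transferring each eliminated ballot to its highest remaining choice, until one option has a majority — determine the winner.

B

Round 1: B 3, D 3, E 2, C 1, A 0. A has the fewest and is eliminated.
Round 2: B 3, D 3, E 2, C 1. C has the fewest and is eliminated.
Round 3: B 4, D 3, E 2. E has the fewest and is eliminated.
Round 4: B 6, D 3. B has a majority.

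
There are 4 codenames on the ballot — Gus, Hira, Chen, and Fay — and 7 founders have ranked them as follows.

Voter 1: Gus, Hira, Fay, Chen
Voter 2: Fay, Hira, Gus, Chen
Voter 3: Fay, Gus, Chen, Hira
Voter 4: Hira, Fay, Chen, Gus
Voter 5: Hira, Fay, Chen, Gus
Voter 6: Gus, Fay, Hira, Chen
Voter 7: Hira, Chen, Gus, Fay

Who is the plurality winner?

First-place vote totals:
  Gus: 2
  Hira: 3
  Chen: 0
  Fay: 2
Hira has the most first-place votes.

Hira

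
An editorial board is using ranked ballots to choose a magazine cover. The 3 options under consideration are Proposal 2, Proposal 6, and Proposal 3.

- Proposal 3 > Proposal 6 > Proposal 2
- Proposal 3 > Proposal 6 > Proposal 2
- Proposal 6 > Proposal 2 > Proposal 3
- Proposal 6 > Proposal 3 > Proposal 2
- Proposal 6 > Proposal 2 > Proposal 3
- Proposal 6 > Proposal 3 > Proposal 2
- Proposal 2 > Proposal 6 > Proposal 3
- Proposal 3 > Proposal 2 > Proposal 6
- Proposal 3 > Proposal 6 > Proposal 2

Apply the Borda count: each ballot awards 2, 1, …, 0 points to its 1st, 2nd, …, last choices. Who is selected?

Borda scores:
  Proposal 2: 0 + 0 + 1 + 0 + 1 + 0 + 2 + 1 + 0 = 5
  Proposal 6: 1 + 1 + 2 + 2 + 2 + 2 + 1 + 0 + 1 = 12
  Proposal 3: 2 + 2 + 0 + 1 + 0 + 1 + 0 + 2 + 2 = 10
Proposal 6 has the highest total.

Proposal 6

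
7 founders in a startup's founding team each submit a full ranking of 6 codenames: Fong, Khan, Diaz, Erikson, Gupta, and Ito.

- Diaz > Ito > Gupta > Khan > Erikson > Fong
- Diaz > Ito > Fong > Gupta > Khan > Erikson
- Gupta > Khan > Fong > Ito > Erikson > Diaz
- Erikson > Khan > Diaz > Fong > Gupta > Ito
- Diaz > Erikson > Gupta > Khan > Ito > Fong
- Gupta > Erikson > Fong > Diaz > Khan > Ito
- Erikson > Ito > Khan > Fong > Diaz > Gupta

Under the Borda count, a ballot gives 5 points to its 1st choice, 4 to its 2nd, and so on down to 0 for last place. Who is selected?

Diaz

Borda scores:
  Fong: 0 + 3 + 3 + 2 + 0 + 3 + 2 = 13
  Khan: 2 + 1 + 4 + 4 + 2 + 1 + 3 = 17
  Diaz: 5 + 5 + 0 + 3 + 5 + 2 + 1 = 21
  Erikson: 1 + 0 + 1 + 5 + 4 + 4 + 5 = 20
  Gupta: 3 + 2 + 5 + 1 + 3 + 5 + 0 = 19
  Ito: 4 + 4 + 2 + 0 + 1 + 0 + 4 = 15
Diaz has the highest total.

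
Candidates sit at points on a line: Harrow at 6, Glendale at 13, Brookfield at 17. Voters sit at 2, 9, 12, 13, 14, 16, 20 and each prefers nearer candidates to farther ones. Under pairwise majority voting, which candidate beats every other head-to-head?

With single-peaked preferences on a line, the Condorcet winner is the candidate closest to the median voter.
The median voter (position 13) is closest to Glendale at 13.
Check: Glendale vs Harrow — voters closer to Glendale: 5 of 7.

Glendale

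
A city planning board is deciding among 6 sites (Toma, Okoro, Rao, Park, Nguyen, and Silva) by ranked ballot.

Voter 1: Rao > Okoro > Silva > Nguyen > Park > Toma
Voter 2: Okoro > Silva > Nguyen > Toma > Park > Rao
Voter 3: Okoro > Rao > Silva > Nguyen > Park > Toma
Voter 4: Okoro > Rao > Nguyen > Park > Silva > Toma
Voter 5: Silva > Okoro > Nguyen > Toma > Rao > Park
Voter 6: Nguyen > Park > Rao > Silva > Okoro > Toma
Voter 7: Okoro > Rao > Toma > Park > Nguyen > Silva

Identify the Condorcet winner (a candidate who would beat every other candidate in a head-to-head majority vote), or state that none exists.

Head-to-head results (7 voters total):
Toma vs Okoro: Okoro wins 7–0.
Toma vs Rao: Rao wins 5–2.
Toma vs Park: Park wins 4–3.
Toma vs Nguyen: Nguyen wins 6–1.
Toma vs Silva: Silva wins 6–1.
Okoro vs Rao: Okoro wins 5–2.
Okoro vs Park: Okoro wins 6–1.
Okoro vs Nguyen: Okoro wins 6–1.
Okoro vs Silva: Okoro wins 5–2.
Rao vs Park: Rao wins 5–2.
Rao vs Nguyen: Rao wins 4–3.
Rao vs Silva: Rao wins 5–2.
Park vs Nguyen: Nguyen wins 6–1.
Park vs Silva: Silva wins 4–3.
Nguyen vs Silva: Silva wins 4–3.
Okoro beats each rival — Toma (7–0), Rao (5–2), Park (6–1), Nguyen (6–1), Silva (5–2) — so Okoro is the Condorcet winner.

Okoro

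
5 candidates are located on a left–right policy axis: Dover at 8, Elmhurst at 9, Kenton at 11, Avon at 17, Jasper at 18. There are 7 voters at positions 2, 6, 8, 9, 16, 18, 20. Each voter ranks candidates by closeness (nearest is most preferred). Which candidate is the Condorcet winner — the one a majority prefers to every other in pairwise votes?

Elmhurst

With single-peaked preferences on a line, the Condorcet winner is the candidate closest to the median voter.
The median voter (position 9) is closest to Elmhurst at 9.
Check: Elmhurst vs Dover — voters closer to Elmhurst: 4 of 7.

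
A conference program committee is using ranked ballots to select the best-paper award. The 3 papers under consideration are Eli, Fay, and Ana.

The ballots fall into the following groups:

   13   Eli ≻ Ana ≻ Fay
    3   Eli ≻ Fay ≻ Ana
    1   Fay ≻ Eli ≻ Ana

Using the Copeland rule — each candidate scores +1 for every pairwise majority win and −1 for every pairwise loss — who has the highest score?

Pairwise results:
  Eli vs Fay: Eli wins 16–1.
  Eli vs Ana: Eli wins 17–0.
  Fay vs Ana: Ana wins 13–4.
Copeland scores (wins − losses):
  Eli: 2 − 0 = 2
  Fay: 0 − 2 = -2
  Ana: 1 − 1 = 0
Eli has the best Copeland score.

Eli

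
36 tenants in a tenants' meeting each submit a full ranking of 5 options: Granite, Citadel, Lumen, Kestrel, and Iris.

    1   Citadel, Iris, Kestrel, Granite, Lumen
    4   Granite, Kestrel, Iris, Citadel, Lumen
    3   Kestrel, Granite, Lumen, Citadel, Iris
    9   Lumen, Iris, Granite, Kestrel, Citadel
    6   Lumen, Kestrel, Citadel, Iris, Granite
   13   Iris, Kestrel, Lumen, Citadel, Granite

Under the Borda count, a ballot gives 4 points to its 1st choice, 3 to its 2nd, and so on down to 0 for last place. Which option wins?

Borda scores:
  Granite: 1 + 4·4 + 3·3 + 9·2 + 6·0 + 13·0 = 44
  Citadel: 4 + 4·1 + 3·1 + 9·0 + 6·2 + 13·1 = 36
  Lumen: 0 + 4·0 + 3·2 + 9·4 + 6·4 + 13·2 = 92
  Kestrel: 2 + 4·3 + 3·4 + 9·1 + 6·3 + 13·3 = 92
  Iris: 3 + 4·2 + 3·0 + 9·3 + 6·1 + 13·4 = 96
Iris has the highest total.

Iris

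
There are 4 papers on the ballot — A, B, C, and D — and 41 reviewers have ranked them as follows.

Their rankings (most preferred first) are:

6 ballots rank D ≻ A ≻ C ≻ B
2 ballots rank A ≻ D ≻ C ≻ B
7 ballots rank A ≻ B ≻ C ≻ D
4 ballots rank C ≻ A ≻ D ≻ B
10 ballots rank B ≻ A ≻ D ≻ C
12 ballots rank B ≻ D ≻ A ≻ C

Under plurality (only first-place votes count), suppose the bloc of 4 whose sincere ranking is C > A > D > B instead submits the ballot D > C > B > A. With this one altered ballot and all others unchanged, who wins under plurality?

First-place totals with the altered ballot: A 9, B 22, C 0, D 10.
The winner is unchanged: still B.

B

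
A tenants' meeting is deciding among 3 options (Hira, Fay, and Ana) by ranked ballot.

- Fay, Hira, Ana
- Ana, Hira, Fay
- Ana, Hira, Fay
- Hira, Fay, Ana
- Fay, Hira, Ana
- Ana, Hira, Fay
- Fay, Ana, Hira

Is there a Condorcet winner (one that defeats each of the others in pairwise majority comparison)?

No

Head-to-head results (7 voters total):
Hira vs Fay: Hira wins 4–3.
Hira vs Ana: Ana wins 4–3.
Fay vs Ana: Fay wins 4–3.
No candidate beats all others: Hira beats Fay beats Ana beats Hira, a majority cycle.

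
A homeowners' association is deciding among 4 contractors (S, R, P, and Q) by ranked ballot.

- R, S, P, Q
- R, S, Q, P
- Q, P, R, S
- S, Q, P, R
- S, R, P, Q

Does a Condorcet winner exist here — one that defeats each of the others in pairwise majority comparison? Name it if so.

Head-to-head results (5 voters total):
S vs R: R wins 3–2.
S vs P: S wins 4–1.
S vs Q: S wins 4–1.
R vs P: R wins 3–2.
R vs Q: R wins 3–2.
P vs Q: Q wins 3–2.
R beats each rival — S (3–2), P (3–2), Q (3–2) — so R is the Condorcet winner.

R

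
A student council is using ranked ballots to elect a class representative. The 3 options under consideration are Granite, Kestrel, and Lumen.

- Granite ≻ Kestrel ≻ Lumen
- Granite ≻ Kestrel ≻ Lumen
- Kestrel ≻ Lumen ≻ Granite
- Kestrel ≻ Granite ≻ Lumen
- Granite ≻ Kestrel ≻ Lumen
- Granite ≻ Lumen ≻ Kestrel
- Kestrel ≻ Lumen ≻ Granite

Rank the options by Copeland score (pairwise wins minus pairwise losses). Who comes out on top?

Pairwise results:
  Granite vs Kestrel: Granite wins 4–3.
  Granite vs Lumen: Granite wins 5–2.
  Kestrel vs Lumen: Kestrel wins 6–1.
Copeland scores (wins − losses):
  Granite: 2 − 0 = 2
  Kestrel: 1 − 1 = 0
  Lumen: 0 − 2 = -2
Granite has the best Copeland score.

Granite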